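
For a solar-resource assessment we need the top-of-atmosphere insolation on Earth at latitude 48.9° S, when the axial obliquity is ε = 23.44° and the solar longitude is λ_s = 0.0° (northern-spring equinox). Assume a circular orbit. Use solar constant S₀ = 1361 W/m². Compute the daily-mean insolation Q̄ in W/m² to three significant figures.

Q̄ ≈ 285 W/m²

Solar declination: sin δ = sin ε · sin λ_s = sin 23.44° × sin 0.0° = 0.00000, so δ = +0.000°.
cos H₀ = −tan(-48.9°) tan(+0.000°) = 0.0000, H₀ = 1.5708 rad.
Bracket: H₀ sin φ sin δ + cos φ cos δ sin H₀ = 1.5708×-0.75356×0.00000 + 0.65738×1.00000×1.00000 = -0.000000 + 0.657380 = 0.657380.
Q̄ = (S₀/π) × [bracket] = (1361/π) × 0.657380 = 284.8 W/m².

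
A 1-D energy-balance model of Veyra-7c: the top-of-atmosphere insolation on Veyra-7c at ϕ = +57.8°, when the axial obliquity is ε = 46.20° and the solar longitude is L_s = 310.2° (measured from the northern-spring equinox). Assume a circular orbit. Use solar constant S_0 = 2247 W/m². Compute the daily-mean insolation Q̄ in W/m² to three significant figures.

Q̄ ≈ 0.00 W/m²

Solar declination: sin δ = sin ε · sin L_s = sin 46.20° × sin 310.2° = -0.55128, so δ = -33.455°.
cos h₀ = −tan(+57.8°) tan(-33.455°) = 1.0493 ≥ 1 ⇒ polar night, h₀ = 0 and Q̄ = 0.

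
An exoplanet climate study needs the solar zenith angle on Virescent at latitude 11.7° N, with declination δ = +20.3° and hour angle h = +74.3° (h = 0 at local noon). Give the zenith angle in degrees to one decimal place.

θ_z = 71.4°

cos θ_z = sin ϕ sin δ + cos ϕ cos δ cos h = 0.070354 + 0.248520 = 0.318874.
θ_z = arccos(0.318874) = 71.4°.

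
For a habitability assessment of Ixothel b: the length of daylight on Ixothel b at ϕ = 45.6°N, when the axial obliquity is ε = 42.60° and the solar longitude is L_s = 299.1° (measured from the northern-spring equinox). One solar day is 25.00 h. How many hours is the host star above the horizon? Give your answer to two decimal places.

5.76 h

Solar declination: sin δ = sin ε · sin L_s = sin 42.60° × sin 299.1° = -0.59144, so δ = -36.259°.
cos h₀ = −tan ϕ · tan δ = −tan(+45.6°) × tan(-36.259°) = 0.7490, so h₀ = 0.7243 rad = 41.50°.
Daylight = 2h₀/(2π) × 25.00 h = (0.7243/π) × 25.00 = 5.76 h.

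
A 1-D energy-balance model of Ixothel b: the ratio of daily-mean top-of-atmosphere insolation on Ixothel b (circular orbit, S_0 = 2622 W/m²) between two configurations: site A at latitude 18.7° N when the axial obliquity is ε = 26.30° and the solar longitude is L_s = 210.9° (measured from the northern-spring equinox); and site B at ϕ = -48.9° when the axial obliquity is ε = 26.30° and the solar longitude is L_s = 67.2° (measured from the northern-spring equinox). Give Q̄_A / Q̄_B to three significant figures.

Q̄_A / Q̄_B ≈ 4.11

— Configuration A (ϕ=+18.7°):
Solar declination: sin δ = sin ε · sin L_s = sin 26.30° × sin 210.9° = -0.22754, so δ = -13.152°.
cos h₀ = −tan(+18.7°) tan(-13.152°) = 0.0791, h₀ = 1.4916 rad.
Bracket: h₀ sin ϕ sin δ + cos ϕ cos δ sin h₀ = 1.4916×0.32061×-0.22754 + 0.94721×0.97377×0.99687 = -0.108815 + 0.919478 = 0.810663.
Q̄ = (S_0/π) × [bracket] = (2622/π) × 0.810663 = 676.59 W/m².
— Configuration B (ϕ=-48.9°):
Solar declination: sin δ = sin ε · sin L_s = sin 26.30° × sin 67.2° = 0.40845, so δ = +24.108°.
cos h₀ = −tan(-48.9°) tan(+24.108°) = 0.5130, h₀ = 1.0322 rad.
Bracket: h₀ sin ϕ sin δ + cos ϕ cos δ sin h₀ = 1.0322×-0.75356×0.40845 + 0.65738×0.91278×0.85841 = -0.317702 + 0.515083 = 0.197381.
Q̄ = (S_0/π) × [bracket] = (2622/π) × 0.197381 = 164.74 W/m².
Ratio Q̄_A / Q̄_B = 676.59 / 164.74 = 4.107.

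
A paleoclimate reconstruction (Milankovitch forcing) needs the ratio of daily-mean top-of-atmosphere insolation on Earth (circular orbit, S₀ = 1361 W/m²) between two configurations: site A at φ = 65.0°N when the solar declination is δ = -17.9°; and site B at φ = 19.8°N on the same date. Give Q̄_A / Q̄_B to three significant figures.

— Configuration A (φ=+65.0°):
cos H₀ = −tan(+65.0°) tan(-17.900°) = 0.6927, H₀ = 0.8056 rad.
Bracket: H₀ sin φ sin δ + cos φ cos δ sin H₀ = 0.8056×0.90631×-0.30736 + 0.42262×0.95159×0.72127 = -0.224411 + 0.290067 = 0.065656.
Q̄ = (S₀/π) × [bracket] = (1361/π) × 0.065656 = 28.443 W/m².
— Configuration B (φ=+19.8°):
cos H₀ = −tan(+19.8°) tan(-17.900°) = 0.1163, H₀ = 1.4542 rad.
Bracket: H₀ sin φ sin δ + cos φ cos δ sin H₀ = 1.4542×0.33874×-0.30736 + 0.94088×0.95159×0.99322 = -0.151404 + 0.889262 = 0.737858.
Q̄ = (S₀/π) × [bracket] = (1361/π) × 0.737858 = 319.65 W/m².
Ratio Q̄_A / Q̄_B = 28.443 / 319.65 = 0.08898.

Q̄_A / Q̄_B ≈ 0.0890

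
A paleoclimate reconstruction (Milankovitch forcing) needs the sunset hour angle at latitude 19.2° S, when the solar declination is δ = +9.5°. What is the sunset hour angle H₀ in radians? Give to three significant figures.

cos H₀ = −tan φ · tan δ = −tan(-19.2°) × tan(+9.500°) = 0.0583, so H₀ = 1.5125 rad = 86.66°.

H₀ = 1.51 rad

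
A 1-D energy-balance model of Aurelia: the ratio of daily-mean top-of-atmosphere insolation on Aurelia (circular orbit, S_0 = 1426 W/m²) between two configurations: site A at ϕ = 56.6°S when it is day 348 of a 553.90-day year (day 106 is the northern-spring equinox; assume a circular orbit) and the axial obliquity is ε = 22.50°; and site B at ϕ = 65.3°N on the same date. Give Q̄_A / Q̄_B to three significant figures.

— Configuration A (ϕ=-56.6°):
Solar longitude: L_s = 360° × (348 − 106)/553.90 = 157.285°.
sin δ = sin 22.50° × sin 157.285° = 0.14777, so δ = +8.498°.
cos h₀ = −tan(-56.6°) tan(+8.498°) = 0.2266, h₀ = 1.3422 rad.
Bracket: h₀ sin ϕ sin δ + cos ϕ cos δ sin h₀ = 1.3422×-0.83485×0.14777 + 0.55048×0.98902×0.97399 = -0.165582 + 0.530275 = 0.364693.
Q̄ = (S_0/π) × [bracket] = (1426/π) × 0.364693 = 165.54 W/m².
— Configuration B (ϕ=+65.3°):
cos h₀ = −tan(+65.3°) tan(+8.498°) = -0.3249, h₀ = 1.9016 rad.
Bracket: h₀ sin ϕ sin δ + cos ϕ cos δ sin h₀ = 1.9016×0.90851×0.14777 + 0.41787×0.98902×0.94577 = 0.255291 + 0.390870 = 0.646161.
Q̄ = (S_0/π) × [bracket] = (1426/π) × 0.646161 = 293.30 W/m².
Ratio Q̄_A / Q̄_B = 165.54 / 293.30 = 0.5644.

Q̄_A / Q̄_B ≈ 0.564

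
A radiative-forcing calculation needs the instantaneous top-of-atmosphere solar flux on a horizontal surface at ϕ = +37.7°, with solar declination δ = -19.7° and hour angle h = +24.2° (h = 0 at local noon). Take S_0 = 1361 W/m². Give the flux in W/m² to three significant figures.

644 W/m²

cos θ_z = sin ϕ sin δ + cos ϕ cos δ cos h = -0.206143 + 0.679451 = 0.473308.
Flux = S_0 · cos θ_z = 1361 × 0.473308 = 644.2 W/m².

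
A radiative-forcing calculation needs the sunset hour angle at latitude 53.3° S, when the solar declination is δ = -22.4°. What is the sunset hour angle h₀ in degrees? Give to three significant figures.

cos h₀ = −tan ϕ · tan δ = −tan(-53.3°) × tan(-22.400°) = -0.5530, so h₀ = 2.1567 rad = 123.57°.

h₀ = 124°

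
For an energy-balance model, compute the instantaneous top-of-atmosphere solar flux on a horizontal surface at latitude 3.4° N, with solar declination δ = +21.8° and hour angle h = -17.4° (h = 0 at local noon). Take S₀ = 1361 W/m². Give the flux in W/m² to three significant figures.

cos θ_z = sin φ sin δ + cos φ cos δ cos h = 0.022024 + 0.884439 = 0.906463.
Flux = S₀ · cos θ_z = 1361 × 0.906463 = 1234 W/m².

1.23e+03 W/m²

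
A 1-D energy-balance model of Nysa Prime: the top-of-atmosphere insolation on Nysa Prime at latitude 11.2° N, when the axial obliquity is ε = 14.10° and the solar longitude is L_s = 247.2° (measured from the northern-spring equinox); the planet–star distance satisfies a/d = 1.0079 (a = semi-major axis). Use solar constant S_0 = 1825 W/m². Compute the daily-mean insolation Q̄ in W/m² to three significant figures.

Q̄ ≈ 524 W/m²

Solar declination: sin δ = sin ε · sin L_s = sin 14.10° × sin 247.2° = -0.22458, so δ = -12.978°.
cos h₀ = −tan(+11.2°) tan(-12.978°) = 0.0456, h₀ = 1.5251 rad.
Bracket: h₀ sin ϕ sin δ + cos ϕ cos δ sin h₀ = 1.5251×0.19423×-0.22458 + 0.98096×0.97446×0.99896 = -0.066525 + 0.954912 = 0.888387.
Inverse-square distance factor (a/d)² = 1.0079² = 1.015862.
Q̄ = (S_0/π) × 1.015862 × [bracket] = (1825/π) × 1.015862 × 0.888387 = 524.3 W/m².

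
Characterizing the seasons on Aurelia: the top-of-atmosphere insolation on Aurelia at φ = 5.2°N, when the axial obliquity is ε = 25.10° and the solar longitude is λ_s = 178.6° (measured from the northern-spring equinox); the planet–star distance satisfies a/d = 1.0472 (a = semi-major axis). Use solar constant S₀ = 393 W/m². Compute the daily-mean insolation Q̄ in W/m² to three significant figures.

Q̄ ≈ 137 W/m²

Solar declination: sin δ = sin ε · sin λ_s = sin 25.10° × sin 178.6° = 0.01036, so δ = +0.594°.
cos H₀ = −tan(+5.2°) tan(+0.594°) = -0.0009, H₀ = 1.5717 rad.
Bracket: H₀ sin φ sin δ + cos φ cos δ sin H₀ = 1.5717×0.09063×0.01036 + 0.99588×0.99995×1.00000 = 0.001476 + 0.995830 = 0.997306.
Inverse-square distance factor (a/d)² = 1.0472² = 1.096628.
Q̄ = (S₀/π) × 1.096628 × [bracket] = (393/π) × 1.096628 × 0.997306 = 136.8 W/m².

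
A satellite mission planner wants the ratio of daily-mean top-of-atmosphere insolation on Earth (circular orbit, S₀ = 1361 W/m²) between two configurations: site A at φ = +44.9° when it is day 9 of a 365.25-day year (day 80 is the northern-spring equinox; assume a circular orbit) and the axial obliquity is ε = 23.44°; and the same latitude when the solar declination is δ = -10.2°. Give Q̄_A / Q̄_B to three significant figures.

— Configuration A (φ=+44.9°):
Solar longitude: λ_s = 360° × (9 − 80)/365.25 = -69.979°, i.e. -69.979° + 360° = 290.021°.
sin δ = sin 23.44° × sin 290.021° = -0.37375, so δ = -21.947°.
cos H₀ = −tan(+44.9°) tan(-21.947°) = 0.4015, H₀ = 1.1576 rad.
Bracket: H₀ sin φ sin δ + cos φ cos δ sin H₀ = 1.1576×0.70587×-0.37375 + 0.70834×0.92753×0.91584 = -0.305397 + 0.601713 = 0.296316.
Q̄ = (S₀/π) × [bracket] = (1361/π) × 0.296316 = 128.37 W/m².
— Configuration B (φ=+44.9°):
cos H₀ = −tan(+44.9°) tan(-10.200°) = 0.1793, H₀ = 1.3905 rad.
Bracket: H₀ sin φ sin δ + cos φ cos δ sin H₀ = 1.3905×0.70587×-0.17708 + 0.70834×0.98420×0.98379 = -0.173806 + 0.685847 = 0.512041.
Q̄ = (S₀/π) × [bracket] = (1361/π) × 0.512041 = 221.83 W/m².
Ratio Q̄_A / Q̄_B = 128.37 / 221.83 = 0.5787.

Q̄_A / Q̄_B ≈ 0.579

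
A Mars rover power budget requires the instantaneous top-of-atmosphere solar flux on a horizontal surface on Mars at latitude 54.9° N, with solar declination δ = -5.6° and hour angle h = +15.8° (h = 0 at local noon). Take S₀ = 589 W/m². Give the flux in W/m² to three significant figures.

277 W/m²

cos θ_z = sin φ sin δ + cos φ cos δ cos h = -0.079837 + 0.550640 = 0.470803.
Flux = S₀ · cos θ_z = 589 × 0.470803 = 277.3 W/m².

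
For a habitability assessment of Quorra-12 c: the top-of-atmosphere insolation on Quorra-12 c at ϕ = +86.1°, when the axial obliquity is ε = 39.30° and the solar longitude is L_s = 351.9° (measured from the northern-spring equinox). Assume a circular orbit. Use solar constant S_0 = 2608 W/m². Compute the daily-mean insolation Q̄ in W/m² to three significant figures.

Q̄ ≈ 0.00 W/m²

Solar declination: sin δ = sin ε · sin L_s = sin 39.30° × sin 351.9° = -0.08924, so δ = -5.120°.
cos h₀ = −tan(+86.1°) tan(-5.120°) = 1.3143 ≥ 1 ⇒ polar night, h₀ = 0 and Q̄ = 0.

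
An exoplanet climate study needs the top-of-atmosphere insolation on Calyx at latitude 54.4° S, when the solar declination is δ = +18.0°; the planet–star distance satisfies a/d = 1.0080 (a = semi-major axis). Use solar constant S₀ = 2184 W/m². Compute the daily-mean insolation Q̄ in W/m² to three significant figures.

cos H₀ = −tan(-54.4°) tan(+18.000°) = 0.4538, H₀ = 1.0997 rad.
Bracket: H₀ sin φ sin δ + cos φ cos δ sin H₀ = 1.0997×-0.81310×0.30902 + 0.58212×0.95106×0.89108 = -0.276315 + 0.493330 = 0.217015.
Inverse-square distance factor (a/d)² = 1.0080² = 1.016064.
Q̄ = (S₀/π) × 1.016064 × [bracket] = (2184/π) × 1.016064 × 0.217015 = 153.3 W/m².

Q̄ ≈ 153 W/m²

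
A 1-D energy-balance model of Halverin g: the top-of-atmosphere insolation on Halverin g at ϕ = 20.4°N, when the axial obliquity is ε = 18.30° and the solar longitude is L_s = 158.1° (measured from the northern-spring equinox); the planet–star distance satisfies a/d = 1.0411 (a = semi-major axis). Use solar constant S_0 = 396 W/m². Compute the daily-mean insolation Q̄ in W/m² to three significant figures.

Q̄ ≈ 136 W/m²

Solar declination: sin δ = sin ε · sin L_s = sin 18.30° × sin 158.1° = 0.11712, so δ = +6.726°.
cos h₀ = −tan(+20.4°) tan(+6.726°) = -0.0439, h₀ = 1.6147 rad.
Bracket: h₀ sin ϕ sin δ + cos ϕ cos δ sin h₀ = 1.6147×0.34857×0.11712 + 0.93728×0.99312×0.99904 = 0.065919 + 0.929938 = 0.995857.
Inverse-square distance factor (a/d)² = 1.0411² = 1.083889.
Q̄ = (S_0/π) × 1.083889 × [bracket] = (396/π) × 1.083889 × 0.995857 = 136.1 W/m².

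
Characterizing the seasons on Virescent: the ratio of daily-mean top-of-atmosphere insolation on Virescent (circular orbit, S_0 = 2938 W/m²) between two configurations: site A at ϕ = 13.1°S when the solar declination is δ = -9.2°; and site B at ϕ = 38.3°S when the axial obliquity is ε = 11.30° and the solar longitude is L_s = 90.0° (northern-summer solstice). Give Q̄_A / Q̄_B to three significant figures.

Q̄_A / Q̄_B ≈ 1.73

— Configuration A (ϕ=-13.1°):
cos h₀ = −tan(-13.1°) tan(-9.200°) = -0.0377, h₀ = 1.6085 rad.
Bracket: h₀ sin ϕ sin δ + cos ϕ cos δ sin h₀ = 1.6085×-0.22665×-0.15988 + 0.97398×0.98714×0.99929 = 0.058287 + 0.960772 = 1.019059.
Q̄ = (S_0/π) × [bracket] = (2938/π) × 1.019059 = 953.02 W/m².
— Configuration B (ϕ=-38.3°):
Solar declination: sin δ = sin ε · sin L_s = sin 11.30° × sin 90.0° = 0.19595, so δ = +11.300°.
cos h₀ = −tan(-38.3°) tan(+11.300°) = 0.1578, h₀ = 1.4123 rad.
Bracket: h₀ sin ϕ sin δ + cos ϕ cos δ sin h₀ = 1.4123×-0.61978×0.19595 + 0.78478×0.98061×0.98747 = -0.171518 + 0.759920 = 0.588402.
Q̄ = (S_0/π) × [bracket] = (2938/π) × 0.588402 = 550.27 W/m².
Ratio Q̄_A / Q̄_B = 953.02 / 550.27 = 1.732.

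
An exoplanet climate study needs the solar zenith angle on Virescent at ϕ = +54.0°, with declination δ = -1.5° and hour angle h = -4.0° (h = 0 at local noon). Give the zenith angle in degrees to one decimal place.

cos θ_z = sin ϕ sin δ + cos ϕ cos δ cos h = -0.021178 + 0.586153 = 0.564975.
θ_z = arccos(0.564975) = 55.6°.

θ_z = 55.6°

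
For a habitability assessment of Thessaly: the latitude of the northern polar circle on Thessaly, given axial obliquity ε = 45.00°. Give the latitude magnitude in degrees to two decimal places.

45.00°

The polar circle is the lowest latitude that experiences at least one full rotation of continuous daylight at the northern-summer solstice; it lies at |φ| = 90° − ε = 90° − 45.00° = 45.00°.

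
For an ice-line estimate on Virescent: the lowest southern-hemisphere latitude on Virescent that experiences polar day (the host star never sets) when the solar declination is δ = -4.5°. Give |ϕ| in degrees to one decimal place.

Polar day requires cos h₀ = −tan ϕ tan δ ≤ −1, i.e. tan ϕ tan δ ≥ 1.
The boundary is |tan ϕ| · |tan δ| = 1, so |ϕ| = 90° − |δ| = 90° − 4.5° = 85.5° in the southern hemisphere.

|ϕ| = 85.5°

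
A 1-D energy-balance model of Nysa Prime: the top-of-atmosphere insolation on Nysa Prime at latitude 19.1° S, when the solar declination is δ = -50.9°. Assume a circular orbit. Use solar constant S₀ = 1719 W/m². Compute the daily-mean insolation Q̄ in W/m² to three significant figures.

cos H₀ = −tan(-19.1°) tan(-50.900°) = -0.4261, H₀ = 2.0110 rad.
Bracket: H₀ sin φ sin δ + cos φ cos δ sin H₀ = 2.0110×-0.32722×-0.77605 + 0.94495×0.63068×0.90468 = 0.510671 + 0.539154 = 1.049825.
Q̄ = (S₀/π) × [bracket] = (1719/π) × 1.049825 = 574.4 W/m².

Q̄ ≈ 574 W/m²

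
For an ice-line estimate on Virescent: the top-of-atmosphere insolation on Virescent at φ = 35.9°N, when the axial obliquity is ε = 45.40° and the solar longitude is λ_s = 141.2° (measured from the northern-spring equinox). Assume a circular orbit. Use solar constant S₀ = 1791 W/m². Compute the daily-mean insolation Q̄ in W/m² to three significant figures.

Q̄ ≈ 675 W/m²

Solar declination: sin δ = sin ε · sin λ_s = sin 45.40° × sin 141.2° = 0.44616, so δ = +26.497°.
cos H₀ = −tan(+35.9°) tan(+26.497°) = -0.3609, H₀ = 1.9400 rad.
Bracket: H₀ sin φ sin δ + cos φ cos δ sin H₀ = 1.9400×0.58637×0.44616 + 0.81004×0.89495×0.93261 = 0.507533 + 0.676091 = 1.183624.
Q̄ = (S₀/π) × [bracket] = (1791/π) × 1.183624 = 674.8 W/m².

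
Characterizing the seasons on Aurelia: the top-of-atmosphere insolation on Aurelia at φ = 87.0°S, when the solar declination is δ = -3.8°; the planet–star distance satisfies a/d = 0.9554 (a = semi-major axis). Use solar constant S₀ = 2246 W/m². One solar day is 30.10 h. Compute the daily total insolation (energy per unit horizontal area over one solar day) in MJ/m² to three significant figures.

cos H₀ = −tan(-87.0°) tan(-3.800°) = -1.2674 ≤ −1 ⇒ polar day, H₀ = π.
Bracket: H₀ sin φ sin δ + cos φ cos δ sin H₀ = 3.1416×-0.99863×-0.06627 + 0.05234×0.99780×0.00000 = 0.207909 + 0.000000 = 0.207909.
Inverse-square distance factor (a/d)² = 0.9554² = 0.912789.
Q̄ = (S₀/π) × 0.912789 × [bracket] = (2246/π) × 0.912789 × 0.207909 = 135.68 W/m².
Daily total = Q̄ × 30.10 h × 3600 s/h = 135.68 × 30.10 × 3600 / 10⁶ = 14.70 MJ/m².

14.7 MJ/m²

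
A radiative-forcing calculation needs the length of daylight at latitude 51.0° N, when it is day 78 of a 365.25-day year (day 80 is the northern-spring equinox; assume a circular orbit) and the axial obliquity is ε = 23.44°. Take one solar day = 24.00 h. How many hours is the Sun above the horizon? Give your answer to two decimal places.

11.87 h

Solar longitude: λ_s = 360° × (78 − 80)/365.25 = -1.971°, i.e. -1.971° + 360° = 358.029°.
sin δ = sin 23.44° × sin 358.029° = -0.01368, so δ = -0.784°.
cos H₀ = −tan φ · tan δ = −tan(+51.0°) × tan(-0.784°) = 0.0169, so H₀ = 1.5539 rad = 89.03°.
Daylight = 2H₀/(2π) × 24.00 h = (1.5539/π) × 24.00 = 11.87 h.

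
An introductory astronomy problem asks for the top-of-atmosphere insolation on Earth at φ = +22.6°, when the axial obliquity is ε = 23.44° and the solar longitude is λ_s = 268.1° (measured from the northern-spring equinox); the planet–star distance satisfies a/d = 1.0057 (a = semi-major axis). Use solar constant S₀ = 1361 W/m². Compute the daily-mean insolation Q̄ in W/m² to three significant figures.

Q̄ ≈ 272 W/m²

Solar declination: sin δ = sin ε · sin λ_s = sin 23.44° × sin 268.1° = -0.39757, so δ = -23.426°.
cos H₀ = −tan(+22.6°) tan(-23.426°) = 0.1804, H₀ = 1.3894 rad.
Bracket: H₀ sin φ sin δ + cos φ cos δ sin H₀ = 1.3894×0.38430×-0.39757 + 0.92321×0.91757×0.98360 = -0.212281 + 0.833217 = 0.620936.
Inverse-square distance factor (a/d)² = 1.0057² = 1.011432.
Q̄ = (S₀/π) × 1.011432 × [bracket] = (1361/π) × 1.011432 × 0.620936 = 272.1 W/m².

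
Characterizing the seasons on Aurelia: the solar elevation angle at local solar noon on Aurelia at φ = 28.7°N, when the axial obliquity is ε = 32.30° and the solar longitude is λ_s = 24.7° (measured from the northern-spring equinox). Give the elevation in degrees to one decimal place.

74.2°

Solar declination: sin δ = sin ε · sin λ_s = sin 32.30° × sin 24.7° = 0.22329, so δ = +12.902°.
At local noon the hour angle is zero, so the zenith angle equals |φ − δ| = |+28.7° − (+12.902°)| = 15.798°.
Elevation = 90° − 15.798° = 74.2°.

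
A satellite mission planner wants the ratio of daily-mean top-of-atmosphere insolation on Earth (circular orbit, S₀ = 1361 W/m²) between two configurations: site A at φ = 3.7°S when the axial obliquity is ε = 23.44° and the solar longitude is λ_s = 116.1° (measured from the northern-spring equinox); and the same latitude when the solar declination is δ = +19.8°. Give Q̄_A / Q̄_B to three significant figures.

Q̄_A / Q̄_B ≈ 0.990

— Configuration A (φ=-3.7°):
Solar declination: sin δ = sin ε · sin λ_s = sin 23.44° × sin 116.1° = 0.35723, so δ = +20.930°.
cos H₀ = −tan(-3.7°) tan(+20.930°) = 0.0247, H₀ = 1.5461 rad.
Bracket: H₀ sin φ sin δ + cos φ cos δ sin H₀ = 1.5461×-0.06453×0.35723 + 0.99792×0.93402×0.99969 = -0.035641 + 0.931788 = 0.896147.
Q̄ = (S₀/π) × [bracket] = (1361/π) × 0.896147 = 388.23 W/m².
— Configuration B (φ=-3.7°):
cos H₀ = −tan(-3.7°) tan(+19.800°) = 0.0233, H₀ = 1.5475 rad.
Bracket: H₀ sin φ sin δ + cos φ cos δ sin H₀ = 1.5475×-0.06453×0.33874 + 0.99792×0.94088×0.99973 = -0.033827 + 0.938669 = 0.904842.
Q̄ = (S₀/π) × [bracket] = (1361/π) × 0.904842 = 392.00 W/m².
Ratio Q̄_A / Q̄_B = 388.23 / 392.00 = 0.9904.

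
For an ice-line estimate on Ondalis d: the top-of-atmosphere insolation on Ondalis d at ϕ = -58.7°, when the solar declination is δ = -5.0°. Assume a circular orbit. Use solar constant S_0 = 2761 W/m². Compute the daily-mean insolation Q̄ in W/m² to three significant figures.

cos h₀ = −tan(-58.7°) tan(-5.000°) = -0.1439, h₀ = 1.7152 rad.
Bracket: h₀ sin ϕ sin δ + cos ϕ cos δ sin h₀ = 1.7152×-0.85446×-0.08716 + 0.51952×0.99619×0.98959 = 0.127739 + 0.512153 = 0.639892.
Q̄ = (S_0/π) × [bracket] = (2761/π) × 0.639892 = 562.4 W/m².

Q̄ ≈ 562 W/m²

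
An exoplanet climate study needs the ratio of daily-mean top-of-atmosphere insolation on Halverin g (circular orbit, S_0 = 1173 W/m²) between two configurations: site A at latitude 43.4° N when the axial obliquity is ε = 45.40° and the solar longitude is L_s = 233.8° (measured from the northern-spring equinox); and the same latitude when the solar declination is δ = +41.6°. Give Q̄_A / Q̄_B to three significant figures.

Q̄_A / Q̄_B ≈ 0.0758

— Configuration A (ϕ=+43.4°):
Solar declination: sin δ = sin ε · sin L_s = sin 45.40° × sin 233.8° = -0.57458, so δ = -35.070°.
cos h₀ = −tan(+43.4°) tan(-35.070°) = 0.6639, h₀ = 0.8448 rad.
Bracket: h₀ sin ϕ sin δ + cos ϕ cos δ sin h₀ = 0.8448×0.68709×-0.57458 + 0.72657×0.81845×0.74784 = -0.333517 + 0.444711 = 0.111194.
Q̄ = (S_0/π) × [bracket] = (1173/π) × 0.111194 = 41.517 W/m².
— Configuration B (ϕ=+43.4°):
cos h₀ = −tan(+43.4°) tan(+41.600°) = -0.8396, h₀ = 2.5673 rad.
Bracket: h₀ sin ϕ sin δ + cos ϕ cos δ sin h₀ = 2.5673×0.68709×0.66393 + 0.72657×0.74780×0.54322 = 1.171150 + 0.295147 = 1.466297.
Q̄ = (S_0/π) × [bracket] = (1173/π) × 1.466297 = 547.48 W/m².
Ratio Q̄_A / Q̄_B = 41.517 / 547.48 = 0.07583.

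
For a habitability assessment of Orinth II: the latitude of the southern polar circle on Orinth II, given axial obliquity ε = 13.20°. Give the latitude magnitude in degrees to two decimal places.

76.80°

The polar circle is the lowest latitude that experiences at least one full rotation of continuous darkness at the northern-summer solstice; it lies at |ϕ| = 90° − ε = 90° − 13.20° = 76.80°.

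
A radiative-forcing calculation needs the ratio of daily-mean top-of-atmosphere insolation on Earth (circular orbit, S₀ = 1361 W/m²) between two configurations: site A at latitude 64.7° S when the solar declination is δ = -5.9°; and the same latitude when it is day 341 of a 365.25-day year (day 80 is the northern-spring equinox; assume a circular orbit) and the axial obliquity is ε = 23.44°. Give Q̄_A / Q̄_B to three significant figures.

— Configuration A (φ=-64.7°):
cos H₀ = −tan(-64.7°) tan(-5.900°) = -0.2186, H₀ = 1.7912 rad.
Bracket: H₀ sin φ sin δ + cos φ cos δ sin H₀ = 1.7912×-0.90408×-0.10279 + 0.42736×0.99470×0.97581 = 0.166457 + 0.414812 = 0.581269.
Q̄ = (S₀/π) × [bracket] = (1361/π) × 0.581269 = 251.82 W/m².
— Configuration B (φ=-64.7°):
Solar longitude: λ_s = 360° × (341 − 80)/365.25 = 257.248°.
sin δ = sin 23.44° × sin 257.248° = -0.38798, so δ = -22.829°.
cos H₀ = −tan(-64.7°) tan(-22.829°) = -0.8905, H₀ = 2.6693 rad.
Bracket: H₀ sin φ sin δ + cos φ cos δ sin H₀ = 2.6693×-0.90408×-0.38798 + 0.42736×0.92167×0.45493 = 0.936297 + 0.179190 = 1.115487.
Q̄ = (S₀/π) × [bracket] = (1361/π) × 1.115487 = 483.25 W/m².
Ratio Q̄_A / Q̄_B = 251.82 / 483.25 = 0.5211.

Q̄_A / Q̄_B ≈ 0.521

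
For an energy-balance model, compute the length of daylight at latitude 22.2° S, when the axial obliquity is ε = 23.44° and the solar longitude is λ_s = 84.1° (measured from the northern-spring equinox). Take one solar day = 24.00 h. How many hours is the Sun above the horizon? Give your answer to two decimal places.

Solar declination: sin δ = sin ε · sin λ_s = sin 23.44° × sin 84.1° = 0.39568, so δ = +23.308°.
cos H₀ = −tan φ · tan δ = −tan(-22.2°) × tan(+23.308°) = 0.1758, so H₀ = 1.3941 rad = 79.87°.
Daylight = 2H₀/(2π) × 24.00 h = (1.3941/π) × 24.00 = 10.65 h.

10.65 h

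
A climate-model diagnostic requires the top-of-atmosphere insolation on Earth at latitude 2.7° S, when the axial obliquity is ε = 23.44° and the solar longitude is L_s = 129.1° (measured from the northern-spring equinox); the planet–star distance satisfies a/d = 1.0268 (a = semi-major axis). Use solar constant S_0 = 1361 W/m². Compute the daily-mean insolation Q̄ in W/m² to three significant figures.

Solar declination: sin δ = sin ε · sin L_s = sin 23.44° × sin 129.1° = 0.30870, so δ = +17.981°.
cos h₀ = −tan(-2.7°) tan(+17.981°) = 0.0153, h₀ = 1.5555 rad.
Bracket: h₀ sin ϕ sin δ + cos ϕ cos δ sin h₀ = 1.5555×-0.04711×0.30870 + 0.99889×0.95116×0.99988 = -0.022621 + 0.949990 = 0.927369.
Inverse-square distance factor (a/d)² = 1.0268² = 1.054318.
Q̄ = (S_0/π) × 1.054318 × [bracket] = (1361/π) × 1.054318 × 0.927369 = 423.6 W/m².

Q̄ ≈ 424 W/m²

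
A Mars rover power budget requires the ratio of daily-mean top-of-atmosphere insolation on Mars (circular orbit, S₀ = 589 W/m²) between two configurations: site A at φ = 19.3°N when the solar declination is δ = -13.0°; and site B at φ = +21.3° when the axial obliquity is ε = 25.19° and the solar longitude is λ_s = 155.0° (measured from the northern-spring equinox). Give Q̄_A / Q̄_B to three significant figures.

Q̄_A / Q̄_B ≈ 0.789

— Configuration A (φ=+19.3°):
cos H₀ = −tan(+19.3°) tan(-13.000°) = 0.0808, H₀ = 1.4899 rad.
Bracket: H₀ sin φ sin δ + cos φ cos δ sin H₀ = 1.4899×0.33051×-0.22495 + 0.94380×0.97437×0.99673 = -0.110771 + 0.916603 = 0.805832.
Q̄ = (S₀/π) × [bracket] = (589/π) × 0.805832 = 151.08 W/m².
— Configuration B (φ=+21.3°):
Solar declination: sin δ = sin ε · sin λ_s = sin 25.19° × sin 155.0° = 0.17988, so δ = +10.362°.
cos H₀ = −tan(+21.3°) tan(+10.362°) = -0.0713, H₀ = 1.6422 rad.
Bracket: H₀ sin φ sin δ + cos φ cos δ sin H₀ = 1.6422×0.36325×0.17988 + 0.93169×0.98369×0.99746 = 0.107304 + 0.914166 = 1.021470.
Q̄ = (S₀/π) × [bracket] = (589/π) × 1.021470 = 191.51 W/m².
Ratio Q̄_A / Q̄_B = 151.08 / 191.51 = 0.7889.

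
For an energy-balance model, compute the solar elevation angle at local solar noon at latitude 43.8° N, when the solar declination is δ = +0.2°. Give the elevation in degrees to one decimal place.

At local noon the hour angle is zero, so the zenith angle equals |ϕ − δ| = |+43.8° − (+0.200°)| = 43.600°.
Elevation = 90° − 43.600° = 46.4°.

46.4°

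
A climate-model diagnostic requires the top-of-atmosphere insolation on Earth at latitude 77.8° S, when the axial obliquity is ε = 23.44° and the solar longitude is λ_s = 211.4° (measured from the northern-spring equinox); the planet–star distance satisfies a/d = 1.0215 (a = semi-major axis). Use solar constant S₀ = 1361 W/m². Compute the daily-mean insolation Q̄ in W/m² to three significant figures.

Solar declination: sin δ = sin ε · sin λ_s = sin 23.44° × sin 211.4° = -0.20725, so δ = -11.961°.
cos H₀ = −tan(-77.8°) tan(-11.961°) = -0.9799, H₀ = 2.9405 rad.
Bracket: H₀ sin φ sin δ + cos φ cos δ sin H₀ = 2.9405×-0.97742×-0.20725 + 0.21132×0.97829×0.19973 = 0.595658 + 0.041291 = 0.636949.
Inverse-square distance factor (a/d)² = 1.0215² = 1.043462.
Q̄ = (S₀/π) × 1.043462 × [bracket] = (1361/π) × 1.043462 × 0.636949 = 287.9 W/m².

Q̄ ≈ 288 W/m²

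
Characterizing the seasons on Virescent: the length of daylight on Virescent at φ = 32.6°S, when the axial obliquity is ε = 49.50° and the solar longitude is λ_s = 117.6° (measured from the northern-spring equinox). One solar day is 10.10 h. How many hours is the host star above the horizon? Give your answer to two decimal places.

Solar declination: sin δ = sin ε · sin λ_s = sin 49.50° × sin 117.6° = 0.67387, so δ = +42.367°.
cos H₀ = −tan φ · tan δ = −tan(-32.6°) × tan(+42.367°) = 0.5833, so H₀ = 0.9480 rad = 54.32°.
Daylight = 2H₀/(2π) × 10.10 h = (0.9480/π) × 10.10 = 3.05 h.

3.05 h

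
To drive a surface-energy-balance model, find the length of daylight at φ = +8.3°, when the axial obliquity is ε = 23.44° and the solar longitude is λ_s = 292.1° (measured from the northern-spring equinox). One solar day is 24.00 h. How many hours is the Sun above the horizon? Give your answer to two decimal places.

Solar declination: sin δ = sin ε · sin λ_s = sin 23.44° × sin 292.1° = -0.36856, so δ = -21.627°.
cos H₀ = −tan φ · tan δ = −tan(+8.3°) × tan(-21.627°) = 0.0578, so H₀ = 1.5129 rad = 86.68°.
Daylight = 2H₀/(2π) × 24.00 h = (1.5129/π) × 24.00 = 11.56 h.

11.56 h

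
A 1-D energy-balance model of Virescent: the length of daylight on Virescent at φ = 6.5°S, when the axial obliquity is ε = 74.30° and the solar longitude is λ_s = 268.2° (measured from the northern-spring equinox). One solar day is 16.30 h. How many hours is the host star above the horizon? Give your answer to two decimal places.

10.30 h

Solar declination: sin δ = sin ε · sin λ_s = sin 74.30° × sin 268.2° = -0.96222, so δ = -74.200°.
cos H₀ = −tan φ · tan δ = −tan(-6.5°) × tan(-74.200°) = -0.4026, so H₀ = 1.9852 rad = 113.74°.
Daylight = 2H₀/(2π) × 16.30 h = (1.9852/π) × 16.30 = 10.30 h.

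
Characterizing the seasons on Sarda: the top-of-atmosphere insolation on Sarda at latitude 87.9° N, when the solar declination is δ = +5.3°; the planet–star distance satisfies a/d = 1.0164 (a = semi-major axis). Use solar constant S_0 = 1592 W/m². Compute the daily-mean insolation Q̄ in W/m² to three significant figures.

Q̄ ≈ 152 W/m²

cos h₀ = −tan(+87.9°) tan(+5.300°) = -2.5299 ≤ −1 ⇒ polar day, h₀ = π.
Bracket: h₀ sin ϕ sin δ + cos ϕ cos δ sin h₀ = 3.1416×0.99933×0.09237 + 0.03664×0.99572×0.00000 = 0.289995 + 0.000000 = 0.289995.
Inverse-square distance factor (a/d)² = 1.0164² = 1.033069.
Q̄ = (S_0/π) × 1.033069 × [bracket] = (1592/π) × 1.033069 × 0.289995 = 151.8 W/m².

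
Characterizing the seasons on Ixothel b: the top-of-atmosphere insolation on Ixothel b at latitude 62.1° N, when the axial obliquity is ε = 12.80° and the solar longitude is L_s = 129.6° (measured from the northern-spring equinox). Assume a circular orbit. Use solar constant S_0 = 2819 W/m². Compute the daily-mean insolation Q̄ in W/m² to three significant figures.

Solar declination: sin δ = sin ε · sin L_s = sin 12.80° × sin 129.6° = 0.17071, so δ = +9.829°.
cos h₀ = −tan(+62.1°) tan(+9.829°) = -0.3272, h₀ = 1.9041 rad.
Bracket: h₀ sin ϕ sin δ + cos ϕ cos δ sin h₀ = 1.9041×0.88377×0.17071 + 0.46793×0.98532×0.94495 = 0.287268 + 0.435679 = 0.722947.
Q̄ = (S_0/π) × [bracket] = (2819/π) × 0.722947 = 648.7 W/m².

Q̄ ≈ 649 W/m²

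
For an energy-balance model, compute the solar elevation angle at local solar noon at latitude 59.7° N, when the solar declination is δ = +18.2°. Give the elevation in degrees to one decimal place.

At local noon the hour angle is zero, so the zenith angle equals |ϕ − δ| = |+59.7° − (+18.200°)| = 41.500°.
Elevation = 90° − 41.500° = 48.5°.

48.5°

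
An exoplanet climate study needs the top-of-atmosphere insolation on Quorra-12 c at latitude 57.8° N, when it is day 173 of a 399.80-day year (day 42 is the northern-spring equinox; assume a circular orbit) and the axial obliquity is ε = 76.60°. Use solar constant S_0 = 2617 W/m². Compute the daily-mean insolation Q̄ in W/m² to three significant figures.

Q̄ ≈ 1.90e+03 W/m²

Solar longitude: L_s = 360° × (173 − 42)/399.80 = 117.959°.
sin δ = sin 76.60° × sin 117.959° = 0.85924, so δ = +59.231°.
cos h₀ = −tan(+57.8°) tan(+59.231°) = -2.6671 ≤ −1 ⇒ polar day, h₀ = π.
Bracket: h₀ sin ϕ sin δ + cos ϕ cos δ sin h₀ = 3.1416×0.84619×0.85924 + 0.53288×0.51158×0.00000 = 2.284195 + 0.000000 = 2.284195.
Q̄ = (S_0/π) × [bracket] = (2617/π) × 2.284195 = 1903 W/m².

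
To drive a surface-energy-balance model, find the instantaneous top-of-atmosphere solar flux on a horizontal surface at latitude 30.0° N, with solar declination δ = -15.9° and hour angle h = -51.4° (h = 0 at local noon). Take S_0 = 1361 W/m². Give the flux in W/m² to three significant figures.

cos θ_z = sin ϕ sin δ + cos ϕ cos δ cos h = -0.136980 + 0.519625 = 0.382645.
Flux = S_0 · cos θ_z = 1361 × 0.382645 = 520.8 W/m².

521 W/m²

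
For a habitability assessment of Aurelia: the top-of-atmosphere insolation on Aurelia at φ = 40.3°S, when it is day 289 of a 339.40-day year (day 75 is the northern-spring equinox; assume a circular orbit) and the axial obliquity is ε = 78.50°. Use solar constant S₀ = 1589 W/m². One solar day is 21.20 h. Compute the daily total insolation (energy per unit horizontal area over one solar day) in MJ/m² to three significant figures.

Solar longitude: λ_s = 360° × (289 − 75)/339.40 = 226.989°.
sin δ = sin 78.50° × sin 226.989° = -0.71654, so δ = -45.770°.
cos H₀ = −tan(-40.3°) tan(-45.770°) = -0.8712, H₀ = 2.6283 rad.
Bracket: H₀ sin φ sin δ + cos φ cos δ sin H₀ = 2.6283×-0.64679×-0.71654 + 0.76267×0.69755×0.49101 = 1.218088 + 0.261218 = 1.479306.
Q̄ = (S₀/π) × [bracket] = (1589/π) × 1.479306 = 748.22 W/m².
Daily total = Q̄ × 21.20 h × 3600 s/h = 748.22 × 21.20 × 3600 / 10⁶ = 57.10 MJ/m².

57.1 MJ/m²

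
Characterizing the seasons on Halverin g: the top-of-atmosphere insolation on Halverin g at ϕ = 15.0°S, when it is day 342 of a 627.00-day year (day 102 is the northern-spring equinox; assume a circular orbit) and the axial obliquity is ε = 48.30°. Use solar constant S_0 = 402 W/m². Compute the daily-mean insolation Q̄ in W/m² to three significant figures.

Solar longitude: L_s = 360° × (342 − 102)/627.00 = 137.799°.
sin δ = sin 48.30° × sin 137.799° = 0.50154, so δ = +30.102°.
cos h₀ = −tan(-15.0°) tan(+30.102°) = 0.1553, h₀ = 1.4148 rad.
Bracket: h₀ sin ϕ sin δ + cos ϕ cos δ sin h₀ = 1.4148×-0.25882×0.50154 + 0.96593×0.86513×0.98786 = -0.183653 + 0.825510 = 0.641857.
Q̄ = (S_0/π) × [bracket] = (402/π) × 0.641857 = 82.13 W/m².

Q̄ ≈ 82.1 W/m²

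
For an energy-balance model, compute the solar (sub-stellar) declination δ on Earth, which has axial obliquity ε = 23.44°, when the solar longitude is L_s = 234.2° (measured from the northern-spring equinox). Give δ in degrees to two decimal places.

sin δ = sin ε · sin L_s = sin 23.44° × sin 234.2° = -0.322632.
δ = arcsin(-0.322632) = -18.82°.

δ = -18.82°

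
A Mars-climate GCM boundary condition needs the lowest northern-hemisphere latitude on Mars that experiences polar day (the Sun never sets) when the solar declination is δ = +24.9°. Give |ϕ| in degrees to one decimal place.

Polar day requires cos h₀ = −tan ϕ tan δ ≤ −1, i.e. tan ϕ tan δ ≥ 1.
The boundary is |tan ϕ| · |tan δ| = 1, so |ϕ| = 90° − |δ| = 90° − 24.9° = 65.1° in the northern hemisphere.

|ϕ| = 65.1°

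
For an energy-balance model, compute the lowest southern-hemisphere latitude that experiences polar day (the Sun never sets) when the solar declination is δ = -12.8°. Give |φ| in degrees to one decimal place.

Polar day requires cos H₀ = −tan φ tan δ ≤ −1, i.e. tan φ tan δ ≥ 1.
The boundary is |tan φ| · |tan δ| = 1, so |φ| = 90° − |δ| = 90° − 12.8° = 77.2° in the southern hemisphere.

|φ| = 77.2°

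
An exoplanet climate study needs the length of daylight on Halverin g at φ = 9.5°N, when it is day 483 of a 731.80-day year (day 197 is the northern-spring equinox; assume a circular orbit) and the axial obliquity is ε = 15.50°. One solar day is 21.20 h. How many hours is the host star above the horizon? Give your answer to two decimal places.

10.79 h

Solar longitude: λ_s = 360° × (483 − 197)/731.80 = 140.694°.
sin δ = sin 15.50° × sin 140.694° = 0.16928, so δ = +9.746°.
cos H₀ = −tan φ · tan δ = −tan(+9.5°) × tan(+9.746°) = -0.0287, so H₀ = 1.5995 rad = 91.65°.
Daylight = 2H₀/(2π) × 21.20 h = (1.5995/π) × 21.20 = 10.79 h.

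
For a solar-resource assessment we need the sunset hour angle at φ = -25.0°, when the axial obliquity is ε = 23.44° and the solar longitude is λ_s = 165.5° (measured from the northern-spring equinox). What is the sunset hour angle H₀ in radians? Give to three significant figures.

Solar declination: sin δ = sin ε · sin λ_s = sin 23.44° × sin 165.5° = 0.09960, so δ = +5.716°.
cos H₀ = −tan φ · tan δ = −tan(-25.0°) × tan(+5.716°) = 0.0467, so H₀ = 1.5241 rad = 87.32°.

H₀ = 1.52 rad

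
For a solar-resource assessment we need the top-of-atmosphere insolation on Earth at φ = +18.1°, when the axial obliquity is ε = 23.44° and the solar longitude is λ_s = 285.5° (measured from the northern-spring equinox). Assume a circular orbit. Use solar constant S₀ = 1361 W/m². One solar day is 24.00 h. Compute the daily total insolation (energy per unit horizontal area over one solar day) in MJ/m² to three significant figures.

Solar declination: sin δ = sin ε · sin λ_s = sin 23.44° × sin 285.5° = -0.38332, so δ = -22.540°.
cos H₀ = −tan(+18.1°) tan(-22.540°) = 0.1357, H₀ = 1.4347 rad.
Bracket: H₀ sin φ sin δ + cos φ cos δ sin H₀ = 1.4347×0.31068×-0.38332 + 0.95052×0.92362×0.99076 = -0.170858 + 0.869807 = 0.698949.
Q̄ = (S₀/π) × [bracket] = (1361/π) × 0.698949 = 302.80 W/m².
Daily total = Q̄ × 24.00 h × 3600 s/h = 302.80 × 24.00 × 3600 / 10⁶ = 26.16 MJ/m².

26.2 MJ/m²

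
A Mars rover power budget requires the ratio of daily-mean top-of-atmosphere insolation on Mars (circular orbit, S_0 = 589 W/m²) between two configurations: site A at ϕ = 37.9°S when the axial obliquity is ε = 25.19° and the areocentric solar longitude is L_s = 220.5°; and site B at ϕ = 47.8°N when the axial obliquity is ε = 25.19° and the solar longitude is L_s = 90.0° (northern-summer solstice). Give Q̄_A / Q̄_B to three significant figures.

Q̄_A / Q̄_B ≈ 0.880

— Configuration A (ϕ=-37.9°):
sin δ = sin 25.19° × sin 220.5° = -0.27642, so δ = -16.047°.
cos h₀ = −tan(-37.9°) tan(-16.047°) = -0.2239, h₀ = 1.7966 rad.
Bracket: h₀ sin ϕ sin δ + cos ϕ cos δ sin h₀ = 1.7966×-0.61429×-0.27642 + 0.78908×0.96104×0.97461 = 0.305066 + 0.739083 = 1.044149.
Q̄ = (S_0/π) × [bracket] = (589/π) × 1.044149 = 195.76 W/m².
— Configuration B (ϕ=+47.8°):
Solar declination: sin δ = sin ε · sin L_s = sin 25.19° × sin 90.0° = 0.42562, so δ = +25.190°.
cos h₀ = −tan(+47.8°) tan(+25.190°) = -0.5187, h₀ = 2.1162 rad.
Bracket: h₀ sin ϕ sin δ + cos ϕ cos δ sin h₀ = 2.1162×0.74080×0.42562 + 0.67172×0.90490×0.85494 = 0.667236 + 0.519666 = 1.186902.
Q̄ = (S_0/π) × [bracket] = (589/π) × 1.186902 = 222.53 W/m².
Ratio Q̄_A / Q̄_B = 195.76 / 222.53 = 0.8797.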